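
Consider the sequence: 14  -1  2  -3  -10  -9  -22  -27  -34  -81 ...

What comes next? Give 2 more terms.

-46, -243

The terms cycle through 2 interleaved subsequences.
Track A: 14, 2, -10, -22, -34 (subtracting 12 each time).
Track B: -1, -3, -9, -27, -81 (a geometric progression (common ratio 3)).
Position 11 falls in track A as its term 6, giving -46.
Term 12 comes from track B (its 6th entry): -243.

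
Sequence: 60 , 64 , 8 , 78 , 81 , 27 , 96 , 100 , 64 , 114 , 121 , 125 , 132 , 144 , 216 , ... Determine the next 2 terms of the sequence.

150, 169

Split by position mod 3 into 3 tracks.
Track A is 60, 78, 96, 114, 132, which is linear: a_n = 42 + 18·n.
Track B is 64, 81, 100, 121, 144, which is perfect squares starting at 8².
Track C is 8, 27, 64, 125, 216, which is perfect cubes starting at 2³.
The 16th slot belongs to track A; its 6th term is 150.
Position 17 falls in track B as its term 6, giving 169.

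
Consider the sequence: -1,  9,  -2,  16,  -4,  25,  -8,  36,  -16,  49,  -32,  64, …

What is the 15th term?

Split by position mod 2 into 2 tracks.
Stream A: -1, -2, -4, -8, -16, -32 (multiplying by 2 each time).
Stream B: 9, 16, 25, 36, 49, 64 (perfect squares starting at 3²).
The 15th slot belongs to stream A; its 8th term is -128.

-128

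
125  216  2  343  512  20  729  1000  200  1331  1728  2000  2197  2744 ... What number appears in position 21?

2000000

The slot pattern repeats as AAB (period 3), so there are 2 interleaved tracks.
Track A is 125, 216, 343, 512, 729, 1000, 1331, 1728, 2197, 2744, which is the cubes 5³, 6³, 7³, ….
Track B is 2, 20, 200, 2000, which is a geometric progression (common ratio 10).
The 21st slot belongs to track B; its 7th term is 2000000.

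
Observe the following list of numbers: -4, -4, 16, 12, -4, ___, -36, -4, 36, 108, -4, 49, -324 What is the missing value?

25

The terms cycle through 3 interleaved subsequences.
Track A: -4, 12, -36, 108, -324. Multiplying by -3 each time.
Track B: -4, -4, -4, -4. Always -4.
Track C: 16, ?, 36, 49. Consecutive squares n² from n = 4.
So the missing entry in track C is 25.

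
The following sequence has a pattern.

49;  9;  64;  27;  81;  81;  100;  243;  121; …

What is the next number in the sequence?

The terms cycle through 2 interleaved subsequences.
Track A is 49, 64, 81, 100, 121, which is consecutive squares n² from n = 7.
Track B is 9, 27, 81, 243, which is a geometric progression (common ratio 3).
Term 10 comes from track B (its 5th entry): 729.

729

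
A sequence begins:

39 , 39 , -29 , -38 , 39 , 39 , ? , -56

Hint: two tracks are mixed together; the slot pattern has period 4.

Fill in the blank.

-47

The slot pattern repeats as AABB (period 4), so there are 2 interleaved tracks.
Subsequence A: 39, 39, 39, 39 (constant 39).
Subsequence B: -29, -38, ?, -56 (arithmetic with common difference −9).
Filling subsequence B at index 3 by its rule yields -47.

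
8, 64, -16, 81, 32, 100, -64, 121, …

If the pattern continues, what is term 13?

512

Taking every 2nd term gives 2 separate tracks.
Track A: 8, -16, 32, -64 — geometric with ratio -2.
Track B: 64, 81, 100, 121 — consecutive squares n² from n = 8.
The 13th slot belongs to track A; its 7th term is 512.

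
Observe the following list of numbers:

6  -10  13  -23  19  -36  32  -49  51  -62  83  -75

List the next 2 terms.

Taking every 2nd term gives 2 separate tracks.
Subsequence A: 6, 13, 19, 32, 51, 83 — each term equals the sum of the previous two.
Subsequence B: -10, -23, -36, -49, -62, -75 — arithmetic with common difference −13.
Position 13 falls in subsequence A as its term 7, giving 134.
Term 14 comes from subsequence B (its 7th entry): -88.

134, -88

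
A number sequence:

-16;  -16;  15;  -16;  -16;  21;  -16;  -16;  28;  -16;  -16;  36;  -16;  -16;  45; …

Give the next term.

The slot pattern repeats as AAB (period 3), so there are 2 interleaved tracks.
Track A is -16, -16, -16, -16, -16, -16, -16, -16, -16, -16, which is constant -16.
Track B is 15, 21, 28, 36, 45, which is triangular numbers starting at T_5.
Term 16 comes from track A (its 11th entry): -16.

-16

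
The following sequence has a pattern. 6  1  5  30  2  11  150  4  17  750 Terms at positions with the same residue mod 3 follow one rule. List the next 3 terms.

8, 23, 3750

Split by position mod 3 into 3 tracks.
Track A: 6, 30, 150, 750. Multiplying by 5 each time.
Track B: 1, 2, 4. Powers 2^0, 2^1, 2^2, ….
Track C: 5, 11, 17. Arithmetic, step +6.
Position 11 → track B, term 4 = 8.
Term 12 comes from track C (its 4th entry): 23.
Position 13 → track A, term 5 = 3750.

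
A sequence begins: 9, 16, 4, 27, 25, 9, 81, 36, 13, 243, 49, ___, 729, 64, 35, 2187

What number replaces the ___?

The terms cycle through 3 interleaved subsequences.
Track A: 9, 27, 81, 243, 729, 2187 (geometric, ×3 each step).
Track B: 16, 25, 36, 49, 64 (the squares 4², 5², 6², …).
Track C: 4, 9, 13, ?, 35 (Fibonacci-style (each term is the sum of the two before it)).
So the missing entry in track C is 22.

22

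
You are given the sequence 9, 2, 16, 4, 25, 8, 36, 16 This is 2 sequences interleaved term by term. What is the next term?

49

Odd-indexed and even-indexed terms follow separate rules.
Track A: 9, 16, 25, 36 (consecutive squares n² from n = 3).
Track B: 2, 4, 8, 16 (successive powers of 2).
The 9th slot belongs to track A; its 5th term is 49.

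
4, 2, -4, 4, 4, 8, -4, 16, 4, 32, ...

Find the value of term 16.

The terms cycle through 2 interleaved subsequences.
Track A: 4, -4, 4, -4, 4. The oscillation 4·(−1)^(n+1).
Track B: 2, 4, 8, 16, 32. Successive powers of 2.
Position 16 falls in track B as its term 8, giving 256.

256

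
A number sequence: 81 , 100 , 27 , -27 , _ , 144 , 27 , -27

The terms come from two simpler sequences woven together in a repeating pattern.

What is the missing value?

121

Positions follow the repeating pattern AABB; grouping by letter gives 2 tracks.
Stream A: 81, 100, ?, 144 — perfect squares starting at 9².
Stream B: 27, -27, 27, -27 — the oscillation 27·(−1)^(n+1).
Filling stream A at index 3 by its rule yields 121.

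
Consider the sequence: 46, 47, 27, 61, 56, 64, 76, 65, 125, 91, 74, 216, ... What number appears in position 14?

Read the sequence 3 terms at a time; column i is its own pattern.
Stream A: 46, 61, 76, 91. Linear: a_n = 31 + 15·n.
Stream B: 47, 56, 65, 74. Linear: a_n = 38 + 9·n.
Stream C: 27, 64, 125, 216. Perfect cubes starting at 3³.
Position 14 → stream B, term 5 = 83.

83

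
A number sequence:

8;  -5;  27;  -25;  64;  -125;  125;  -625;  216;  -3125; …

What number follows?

Split by position mod 2 into 2 tracks.
Subsequence A: 8, 27, 64, 125, 216 — perfect cubes starting at 2³.
Subsequence B: -5, -25, -125, -625, -3125 — geometric, ×5 each step.
Term 11 comes from subsequence A (its 6th entry): 343.

343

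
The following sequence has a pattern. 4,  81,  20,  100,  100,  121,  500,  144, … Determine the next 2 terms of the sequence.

2500, 169

Odd-indexed and even-indexed terms follow separate rules.
Stream A: 4, 20, 100, 500 (geometric, ×5 each step).
Stream B: 81, 100, 121, 144 (consecutive squares n² from n = 9).
The 9th slot belongs to stream A; its 5th term is 2500.
The 10th slot belongs to stream B; its 5th term is 169.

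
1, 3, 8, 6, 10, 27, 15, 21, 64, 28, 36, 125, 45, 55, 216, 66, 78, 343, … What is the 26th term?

171

Positions follow the repeating pattern AAB; grouping by letter gives 2 tracks.
Track A is 1, 3, 6, 10, 15, 21, 28, 36, 45, 55, 66, 78, which is the triangular numbers T_1, T_2, ….
Track B is 8, 27, 64, 125, 216, 343, which is consecutive cubes n³ from n = 2.
Position 26 falls in track A as its term 18, giving 171.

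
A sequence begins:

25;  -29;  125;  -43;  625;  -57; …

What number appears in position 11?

Positions 1, 3, 5, … form one subsequence and positions 2, 4, 6, … form another.
Subsequence A is 25, 125, 625, which is powers of 5.
Subsequence B is -29, -43, -57, which is linear: a_n = -15 − 14·n.
The 11th slot belongs to subsequence A; its 6th term is 78125.

78125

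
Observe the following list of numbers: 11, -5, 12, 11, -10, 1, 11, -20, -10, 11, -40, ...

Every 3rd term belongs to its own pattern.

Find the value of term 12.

-21

The terms cycle through 3 interleaved subsequences.
Stream A: 11, 11, 11, 11 (constant 11).
Stream B: -5, -10, -20, -40 (a geometric progression (common ratio 2)).
Stream C: 12, 1, -10 (linear: a_n = 23 − 11·n).
Term 12 comes from stream C (its 4th entry): -21.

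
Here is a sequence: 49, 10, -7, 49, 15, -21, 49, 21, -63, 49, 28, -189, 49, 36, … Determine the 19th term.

Split by position mod 3: positions 1, 4, 7, … form one track, and each other residue class forms its own.
Track A: 49, 49, 49, 49, 49 — constant 49.
Track B: 10, 15, 21, 28, 36 — triangular numbers n(n+1)/2 for n = 4, 5, ….
Track C: -7, -21, -63, -189 — a geometric progression (common ratio 3).
Position 19 falls in track A as its term 7, giving 49.

49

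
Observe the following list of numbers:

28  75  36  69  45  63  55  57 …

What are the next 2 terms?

Odd-indexed and even-indexed terms follow separate rules.
Stream A: 28, 36, 45, 55 — triangular numbers n(n+1)/2 for n = 7, 8, ….
Stream B: 75, 69, 63, 57 — arithmetic, step −6.
Term 9 comes from stream A (its 5th entry): 66.
Term 10 comes from stream B (its 5th entry): 51.

66, 51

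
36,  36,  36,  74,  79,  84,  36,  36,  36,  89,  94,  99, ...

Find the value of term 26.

36

Positions follow the repeating pattern AAABBB; grouping by letter gives 2 tracks.
Subsequence A: 36, 36, 36, 36, 36, 36. Always 36.
Subsequence B: 74, 79, 84, 89, 94, 99. Linear: a_n = 69 + 5·n.
Position 26 falls in subsequence A as its term 14, giving 36.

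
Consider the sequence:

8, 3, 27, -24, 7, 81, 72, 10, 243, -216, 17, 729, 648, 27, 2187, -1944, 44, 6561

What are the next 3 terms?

Taking every 3rd term gives 3 separate tracks.
Track A is 8, -24, 72, -216, 648, -1944, which is geometric, ×-3 each step.
Track B is 3, 7, 10, 17, 27, 44, which is Fibonacci-style (each term is the sum of the two before it).
Track C is 27, 81, 243, 729, 2187, 6561, which is successive powers of 3.
Term 19 comes from track A (its 7th entry): 5832.
Position 20 falls in track B as its term 7, giving 71.
The 21st slot belongs to track C; its 7th term is 19683.

5832, 71, 19683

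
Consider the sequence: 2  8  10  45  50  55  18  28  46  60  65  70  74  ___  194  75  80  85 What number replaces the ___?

120

Reading positions in blocks of 6 reveals the pattern AAABBB — 2 tracks woven together.
Stream A: 2, 8, 10, 18, 28, 46, 74, ?, 194 (each term equals the sum of the previous two).
Stream B: 45, 50, 55, 60, 65, 70, 75, 80, 85 (arithmetic with common difference +5).
The gap is stream A's term 8; the rule gives 120.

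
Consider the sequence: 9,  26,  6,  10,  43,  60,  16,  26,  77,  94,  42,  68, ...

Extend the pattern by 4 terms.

111, 128, 110, 178

The slot pattern repeats as AABB (period 4), so there are 2 interleaved tracks.
Track A is 9, 26, 43, 60, 77, 94, which is arithmetic with common difference +17.
Track B is 6, 10, 16, 26, 42, 68, which is Fibonacci-style (each term is the sum of the two before it).
Position 13 → track A, term 7 = 111.
Term 14 comes from track A (its 8th entry): 128.
Position 15 falls in track B as its term 7, giving 110.
Position 16 falls in track B as its term 8, giving 178.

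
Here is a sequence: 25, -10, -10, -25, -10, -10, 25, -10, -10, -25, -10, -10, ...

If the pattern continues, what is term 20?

-10

Reading positions in blocks of 3 reveals the pattern ABB — 2 tracks woven together.
Stream A: 25, -25, 25, -25 — alternating ±25.
Stream B: -10, -10, -10, -10, -10, -10, -10, -10 — always -10.
Term 20 comes from stream B (its 13th entry): -10.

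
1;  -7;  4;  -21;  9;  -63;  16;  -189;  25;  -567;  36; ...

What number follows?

Positions 1, 3, 5, … form one subsequence and positions 2, 4, 6, … form another.
Track A: 1, 4, 9, 16, 25, 36 — the squares 1², 2², 3², ….
Track B: -7, -21, -63, -189, -567 — multiplying by 3 each time.
The 12th slot belongs to track B; its 6th term is -1701.

-1701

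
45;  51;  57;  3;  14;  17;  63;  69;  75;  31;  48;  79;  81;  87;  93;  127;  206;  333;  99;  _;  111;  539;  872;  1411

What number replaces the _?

The slot pattern repeats as AAABBB (period 6), so there are 2 interleaved tracks.
Stream A = 45, 51, 57, 63, 69, 75, 81, 87, 93, 99, ?, 111: arithmetic, step +6.
Stream B = 3, 14, 17, 31, 48, 79, 127, 206, 333, 539, 872, 1411: each term equals the sum of the previous two.
So the missing entry in stream A is 105.

105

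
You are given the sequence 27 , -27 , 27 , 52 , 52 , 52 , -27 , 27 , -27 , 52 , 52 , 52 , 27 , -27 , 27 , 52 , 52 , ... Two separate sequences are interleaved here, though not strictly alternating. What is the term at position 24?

52

The slot pattern repeats as AAABBB (period 6), so there are 2 interleaved tracks.
Stream A = 27, -27, 27, -27, 27, -27, 27, -27, 27: alternating ±27.
Stream B = 52, 52, 52, 52, 52, 52, 52, 52: always 52.
Term 24 comes from stream B (its 12th entry): 52.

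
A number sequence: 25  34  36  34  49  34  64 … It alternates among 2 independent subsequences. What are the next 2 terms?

34, 81

Taking every 2nd term gives 2 separate tracks.
Stream A: 25, 36, 49, 64 — perfect squares starting at 5².
Stream B: 34, 34, 34 — always 34.
Position 8 → stream B, term 4 = 34.
Position 9 falls in stream A as its term 5, giving 81.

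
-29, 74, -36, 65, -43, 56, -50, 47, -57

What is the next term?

38

Taking every 2nd term gives 2 separate tracks.
Track A: -29, -36, -43, -50, -57. Linear: a_n = -22 − 7·n.
Track B: 74, 65, 56, 47. Arithmetic, step −9.
Position 10 → track B, term 5 = 38.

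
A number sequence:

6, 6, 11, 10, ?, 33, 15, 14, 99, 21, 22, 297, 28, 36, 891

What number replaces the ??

8

Read the sequence 3 terms at a time; column i is its own pattern.
Track A: 6, 10, 15, 21, 28 — triangular numbers n(n+1)/2 for n = 3, 4, ….
Track B: 6, ?, 14, 22, 36 — Fibonacci-style (each term is the sum of the two before it).
Track C: 11, 33, 99, 297, 891 — a geometric progression (common ratio 3).
The gap is track B's term 2; the rule gives 8.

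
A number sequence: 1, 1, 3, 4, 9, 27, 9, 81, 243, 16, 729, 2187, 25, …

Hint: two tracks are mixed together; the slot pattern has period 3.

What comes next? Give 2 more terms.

Positions follow the repeating pattern ABB; grouping by letter gives 2 tracks.
Subsequence A: 1, 4, 9, 16, 25 (perfect squares starting at 1²).
Subsequence B: 1, 3, 9, 27, 81, 243, 729, 2187 (powers of 3).
Position 14 → subsequence B, term 9 = 6561.
The 15th slot belongs to subsequence B; its 10th term is 19683.

6561, 19683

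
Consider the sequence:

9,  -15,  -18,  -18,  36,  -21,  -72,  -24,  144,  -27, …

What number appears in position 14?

-33

Taking every 2nd term gives 2 separate tracks.
Track A: 9, -18, 36, -72, 144 — multiplying by -2 each time.
Track B: -15, -18, -21, -24, -27 — arithmetic, step −3.
Position 14 falls in track B as its term 7, giving -33.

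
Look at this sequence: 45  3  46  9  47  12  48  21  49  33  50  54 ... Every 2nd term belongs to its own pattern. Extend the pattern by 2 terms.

51, 87

Taking every 2nd term gives 2 separate tracks.
Track A is 45, 46, 47, 48, 49, 50, which is adding 1 each time.
Track B is 3, 9, 12, 21, 33, 54, which is each term equals the sum of the previous two.
Position 13 → track A, term 7 = 51.
Term 14 comes from track B (its 7th entry): 87.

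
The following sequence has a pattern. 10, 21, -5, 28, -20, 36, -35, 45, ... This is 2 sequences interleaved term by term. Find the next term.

Taking every 2nd term gives 2 separate tracks.
Track A: 10, -5, -20, -35 — arithmetic with common difference −15.
Track B: 21, 28, 36, 45 — triangular numbers starting at T_6.
Term 9 comes from track A (its 5th entry): -50.

-50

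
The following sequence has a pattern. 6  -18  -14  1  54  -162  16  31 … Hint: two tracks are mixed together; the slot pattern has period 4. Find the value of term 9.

Reading positions in blocks of 4 reveals the pattern AABB — 2 tracks woven together.
Track A = 6, -18, 54, -162: a geometric progression (common ratio -3).
Track B = -14, 1, 16, 31: linear: a_n = -29 + 15·n.
Term 9 comes from track A (its 5th entry): 486.

486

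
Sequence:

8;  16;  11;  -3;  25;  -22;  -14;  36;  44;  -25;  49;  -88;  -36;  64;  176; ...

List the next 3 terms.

Read the sequence 3 terms at a time; column i is its own pattern.
Track A: 8, -3, -14, -25, -36 (subtracting 11 each time).
Track B: 16, 25, 36, 49, 64 (the squares 4², 5², 6², …).
Track C: 11, -22, 44, -88, 176 (geometric with ratio -2).
The 16th slot belongs to track A; its 6th term is -47.
Position 17 falls in track B as its term 6, giving 81.
Term 18 comes from track C (its 6th entry): -352.

-47, 81, -352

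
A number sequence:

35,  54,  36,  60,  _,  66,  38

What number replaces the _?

The terms cycle through 2 interleaved subsequences.
Track A: 35, 36, ?, 38. Linear: a_n = 34 + n.
Track B: 54, 60, 66. Linear: a_n = 48 + 6·n.
Filling track A at index 3 by its rule yields 37.

37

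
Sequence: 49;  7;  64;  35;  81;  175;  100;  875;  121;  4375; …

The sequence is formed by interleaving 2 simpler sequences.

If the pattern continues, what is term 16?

Positions 1, 3, 5, … form one subsequence and positions 2, 4, 6, … form another.
Stream A: 49, 64, 81, 100, 121 (consecutive squares n² from n = 7).
Stream B: 7, 35, 175, 875, 4375 (a geometric progression (common ratio 5)).
The 16th slot belongs to stream B; its 8th term is 546875.

546875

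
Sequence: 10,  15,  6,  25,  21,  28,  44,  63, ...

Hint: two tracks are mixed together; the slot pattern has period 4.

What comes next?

36

Reading positions in blocks of 4 reveals the pattern AABB — 2 tracks woven together.
Subsequence A: 10, 15, 21, 28 — the triangular numbers T_4, T_5, ….
Subsequence B: 6, 25, 44, 63 — arithmetic, step +19.
Position 9 falls in subsequence A as its term 5, giving 36.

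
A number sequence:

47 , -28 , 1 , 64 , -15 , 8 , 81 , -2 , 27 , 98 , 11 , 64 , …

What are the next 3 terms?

115, 24, 125

Read the sequence 3 terms at a time; column i is its own pattern.
Stream A = 47, 64, 81, 98: adding 17 each time.
Stream B = -28, -15, -2, 11: arithmetic with common difference +13.
Stream C = 1, 8, 27, 64: consecutive cubes n³ from n = 1.
Position 13 falls in stream A as its term 5, giving 115.
Position 14 → stream B, term 5 = 24.
The 15th slot belongs to stream C; its 5th term is 125.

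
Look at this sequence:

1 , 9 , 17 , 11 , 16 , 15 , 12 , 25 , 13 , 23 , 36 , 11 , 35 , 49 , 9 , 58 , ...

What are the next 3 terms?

Split by position mod 3: positions 1, 4, 7, … form one track, and each other residue class forms its own.
Track A: 1, 11, 12, 23, 35, 58 — Fibonacci-style (each term is the sum of the two before it).
Track B: 9, 16, 25, 36, 49 — consecutive squares n² from n = 3.
Track C: 17, 15, 13, 11, 9 — arithmetic with common difference −2.
The 17th slot belongs to track B; its 6th term is 64.
Position 18 falls in track C as its term 6, giving 7.
Term 19 comes from track A (its 7th entry): 93.

64, 7, 93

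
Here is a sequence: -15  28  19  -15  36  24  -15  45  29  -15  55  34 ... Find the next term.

-15

Split by position mod 3 into 3 tracks.
Track A = -15, -15, -15, -15: the constant sequence -15.
Track B = 28, 36, 45, 55: triangular numbers starting at T_7.
Track C = 19, 24, 29, 34: adding 5 each time.
Term 13 comes from track A (its 5th entry): -15.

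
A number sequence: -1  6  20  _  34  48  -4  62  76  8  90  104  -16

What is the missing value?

2

Positions follow the repeating pattern ABB; grouping by letter gives 2 tracks.
Stream A = -1, ?, -4, 8, -16: multiplying by -2 each time.
Stream B = 6, 20, 34, 48, 62, 76, 90, 104: adding 14 each time.
So the missing entry in stream A is 2.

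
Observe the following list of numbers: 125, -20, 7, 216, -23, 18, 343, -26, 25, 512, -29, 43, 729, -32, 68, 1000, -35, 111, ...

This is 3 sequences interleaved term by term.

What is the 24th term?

290

Taking every 3rd term gives 3 separate tracks.
Stream A: 125, 216, 343, 512, 729, 1000 — perfect cubes starting at 5³.
Stream B: -20, -23, -26, -29, -32, -35 — subtracting 3 each time.
Stream C: 7, 18, 25, 43, 68, 111 — each term equals the sum of the previous two.
Term 24 comes from stream C (its 8th entry): 290.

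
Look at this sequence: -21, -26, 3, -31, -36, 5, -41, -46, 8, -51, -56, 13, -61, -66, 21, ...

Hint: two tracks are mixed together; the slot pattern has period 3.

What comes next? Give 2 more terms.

-71, -76

The slot pattern repeats as AAB (period 3), so there are 2 interleaved tracks.
Track A is -21, -26, -31, -36, -41, -46, -51, -56, -61, -66, which is subtracting 5 each time.
Track B is 3, 5, 8, 13, 21, which is a Fibonacci-like recurrence a_n = a_{n-1} + a_{n-2}.
Position 16 falls in track A as its term 11, giving -71.
Position 17 → track A, term 12 = -76.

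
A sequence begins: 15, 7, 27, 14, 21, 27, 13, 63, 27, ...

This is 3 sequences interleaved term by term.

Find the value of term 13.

Split by position mod 3 into 3 tracks.
Track A: 15, 14, 13 — subtracting 1 each time.
Track B: 7, 21, 63 — geometric with ratio 3.
Track C: 27, 27, 27 — constant 27.
The 13th slot belongs to track A; its 5th term is 11.

11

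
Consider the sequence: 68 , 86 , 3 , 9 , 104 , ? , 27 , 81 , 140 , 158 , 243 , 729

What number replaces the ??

The slot pattern repeats as AABB (period 4), so there are 2 interleaved tracks.
Track A: 68, 86, 104, ?, 140, 158 (linear: a_n = 50 + 18·n).
Track B: 3, 9, 27, 81, 243, 729 (successive powers of 3).
The gap is track A's term 4; the rule gives 122.

122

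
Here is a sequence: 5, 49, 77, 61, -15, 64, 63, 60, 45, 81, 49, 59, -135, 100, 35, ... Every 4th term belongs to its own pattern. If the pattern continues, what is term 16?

58

Split by position mod 4: positions 1, 5, 9, … form one track, and each other residue class forms its own.
Stream A = 5, -15, 45, -135: multiplying by -3 each time.
Stream B = 49, 64, 81, 100: the squares 7², 8², 9², ….
Stream C = 77, 63, 49, 35: linear: a_n = 91 − 14·n.
Stream D = 61, 60, 59: subtracting 1 each time.
Position 16 → stream D, term 4 = 58.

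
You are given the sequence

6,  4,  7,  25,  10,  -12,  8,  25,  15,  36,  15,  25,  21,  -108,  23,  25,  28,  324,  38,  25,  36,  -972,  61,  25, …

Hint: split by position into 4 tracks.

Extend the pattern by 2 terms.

Taking every 4th term gives 4 separate tracks.
Track A = 6, 10, 15, 21, 28, 36: triangular numbers starting at T_3.
Track B = 4, -12, 36, -108, 324, -972: multiplying by -3 each time.
Track C = 7, 8, 15, 23, 38, 61: a Fibonacci-like recurrence a_n = a_{n-1} + a_{n-2}.
Track D = 25, 25, 25, 25, 25, 25: always 25.
Term 25 comes from track A (its 7th entry): 45.
The 26th slot belongs to track B; its 7th term is 2916.

45, 2916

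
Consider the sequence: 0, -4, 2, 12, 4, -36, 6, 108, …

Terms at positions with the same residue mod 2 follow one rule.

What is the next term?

Taking every 2nd term gives 2 separate tracks.
Subsequence A is 0, 2, 4, 6, which is arithmetic with common difference +2.
Subsequence B is -4, 12, -36, 108, which is geometric with ratio -3.
Position 9 falls in subsequence A as its term 5, giving 8.

8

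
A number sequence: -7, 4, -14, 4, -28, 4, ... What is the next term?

The terms cycle through 2 interleaved subsequences.
Subsequence A: -7, -14, -28 (a geometric progression (common ratio 2)).
Subsequence B: 4, 4, 4 (constant 4).
Position 7 falls in subsequence A as its term 4, giving -56.

-56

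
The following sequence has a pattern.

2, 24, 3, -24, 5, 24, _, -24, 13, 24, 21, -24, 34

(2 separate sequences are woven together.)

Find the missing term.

Odd-indexed and even-indexed terms follow separate rules.
Subsequence A: 2, 3, 5, ?, 13, 21, 34 (Fibonacci-style (each term is the sum of the two before it)).
Subsequence B: 24, -24, 24, -24, 24, -24 (oscillating between 24 and -24).
Filling subsequence A at index 4 by its rule yields 8.

8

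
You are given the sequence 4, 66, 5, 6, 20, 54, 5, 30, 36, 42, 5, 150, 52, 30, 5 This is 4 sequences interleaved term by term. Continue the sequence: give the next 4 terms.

750, 68, 18, 5

Taking every 4th term gives 4 separate tracks.
Track A: 4, 20, 36, 52 (linear: a_n = -12 + 16·n).
Track B: 66, 54, 42, 30 (subtracting 12 each time).
Track C: 5, 5, 5, 5 (always 5).
Track D: 6, 30, 150 (geometric, ×5 each step).
The 16th slot belongs to track D; its 4th term is 750.
Position 17 → track A, term 5 = 68.
The 18th slot belongs to track B; its 5th term is 18.
Position 19 falls in track C as its term 5, giving 5.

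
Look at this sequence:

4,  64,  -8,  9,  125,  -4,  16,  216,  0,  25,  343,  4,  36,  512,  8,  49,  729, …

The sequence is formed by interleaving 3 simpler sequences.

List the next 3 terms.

Read the sequence 3 terms at a time; column i is its own pattern.
Track A: 4, 9, 16, 25, 36, 49. Consecutive squares n² from n = 2.
Track B: 64, 125, 216, 343, 512, 729. Consecutive cubes n³ from n = 4.
Track C: -8, -4, 0, 4, 8. Arithmetic with common difference +4.
Term 18 comes from track C (its 6th entry): 12.
Term 19 comes from track A (its 7th entry): 64.
The 20th slot belongs to track B; its 7th term is 1000.

12, 64, 1000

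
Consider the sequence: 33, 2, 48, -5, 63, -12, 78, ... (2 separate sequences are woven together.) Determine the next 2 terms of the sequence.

Positions 1, 3, 5, … form one subsequence and positions 2, 4, 6, … form another.
Track A: 33, 48, 63, 78 (arithmetic with common difference +15).
Track B: 2, -5, -12 (arithmetic with common difference −7).
Term 8 comes from track B (its 4th entry): -19.
Position 9 → track A, term 5 = 93.

-19, 93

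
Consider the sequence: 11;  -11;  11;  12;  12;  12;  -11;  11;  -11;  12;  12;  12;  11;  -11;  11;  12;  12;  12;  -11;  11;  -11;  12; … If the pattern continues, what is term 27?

11

The slot pattern repeats as AAABBB (period 6), so there are 2 interleaved tracks.
Stream A = 11, -11, 11, -11, 11, -11, 11, -11, 11, -11, 11, -11: oscillating between 11 and -11.
Stream B = 12, 12, 12, 12, 12, 12, 12, 12, 12, 12: constant 12.
Position 27 falls in stream A as its term 15, giving 11.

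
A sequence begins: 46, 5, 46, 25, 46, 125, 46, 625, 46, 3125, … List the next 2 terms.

Taking every 2nd term gives 2 separate tracks.
Track A is 46, 46, 46, 46, 46, which is always 46.
Track B is 5, 25, 125, 625, 3125, which is successive powers of 5.
Term 11 comes from track A (its 6th entry): 46.
Position 12 falls in track B as its term 6, giving 15625.

46, 15625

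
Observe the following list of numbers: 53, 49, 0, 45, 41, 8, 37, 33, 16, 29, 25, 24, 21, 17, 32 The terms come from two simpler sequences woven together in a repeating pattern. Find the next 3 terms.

The slot pattern repeats as AAB (period 3), so there are 2 interleaved tracks.
Stream A: 53, 49, 45, 41, 37, 33, 29, 25, 21, 17. Arithmetic with common difference −4.
Stream B: 0, 8, 16, 24, 32. Arithmetic with common difference +8.
Position 16 → stream A, term 11 = 13.
Position 17 → stream A, term 12 = 9.
Position 18 falls in stream B as its term 6, giving 40.

13, 9, 40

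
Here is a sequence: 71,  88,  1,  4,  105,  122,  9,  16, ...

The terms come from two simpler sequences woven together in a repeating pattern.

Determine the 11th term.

25

Reading positions in blocks of 4 reveals the pattern AABB — 2 tracks woven together.
Track A = 71, 88, 105, 122: arithmetic with common difference +17.
Track B = 1, 4, 9, 16: consecutive squares n² from n = 1.
Term 11 comes from track B (its 5th entry): 25.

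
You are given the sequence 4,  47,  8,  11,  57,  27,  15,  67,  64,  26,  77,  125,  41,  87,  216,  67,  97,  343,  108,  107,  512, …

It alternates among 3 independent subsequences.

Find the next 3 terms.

Taking every 3rd term gives 3 separate tracks.
Subsequence A: 4, 11, 15, 26, 41, 67, 108 — each term equals the sum of the previous two.
Subsequence B: 47, 57, 67, 77, 87, 97, 107 — linear: a_n = 37 + 10·n.
Subsequence C: 8, 27, 64, 125, 216, 343, 512 — perfect cubes starting at 2³.
Position 22 → subsequence A, term 8 = 175.
The 23rd slot belongs to subsequence B; its 8th term is 117.
The 24th slot belongs to subsequence C; its 8th term is 729.

175, 117, 729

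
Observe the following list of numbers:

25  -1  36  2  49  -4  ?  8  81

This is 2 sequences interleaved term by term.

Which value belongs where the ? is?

Positions 1, 3, 5, … form one subsequence and positions 2, 4, 6, … form another.
Track A = 25, 36, 49, ?, 81: perfect squares starting at 5².
Track B = -1, 2, -4, 8: multiplying by -2 each time.
The gap is track A's term 4; the rule gives 64.

64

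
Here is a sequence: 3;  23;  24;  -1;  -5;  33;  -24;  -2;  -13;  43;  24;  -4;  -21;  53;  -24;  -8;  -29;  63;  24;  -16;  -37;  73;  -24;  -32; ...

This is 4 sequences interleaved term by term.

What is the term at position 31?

Taking every 4th term gives 4 separate tracks.
Track A: 3, -5, -13, -21, -29, -37 (arithmetic with common difference −8).
Track B: 23, 33, 43, 53, 63, 73 (arithmetic, step +10).
Track C: 24, -24, 24, -24, 24, -24 (alternating ±24).
Track D: -1, -2, -4, -8, -16, -32 (multiplying by 2 each time).
Position 31 → track C, term 8 = -24.

-24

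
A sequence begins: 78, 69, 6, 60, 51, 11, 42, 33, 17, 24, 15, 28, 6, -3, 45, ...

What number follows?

The slot pattern repeats as AAB (period 3), so there are 2 interleaved tracks.
Subsequence A is 78, 69, 60, 51, 42, 33, 24, 15, 6, -3, which is linear: a_n = 87 − 9·n.
Subsequence B is 6, 11, 17, 28, 45, which is each term equals the sum of the previous two.
Position 16 → subsequence A, term 11 = -12.

-12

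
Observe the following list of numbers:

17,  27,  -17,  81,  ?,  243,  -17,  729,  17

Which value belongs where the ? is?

17

The terms cycle through 2 interleaved subsequences.
Stream A is 17, -17, ?, -17, 17, which is oscillating between 17 and -17.
Stream B is 27, 81, 243, 729, which is powers of 3.
Filling stream A at index 3 by its rule yields 17.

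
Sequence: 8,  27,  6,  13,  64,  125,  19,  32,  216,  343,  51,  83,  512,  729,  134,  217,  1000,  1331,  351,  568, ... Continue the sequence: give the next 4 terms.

The slot pattern repeats as AABB (period 4), so there are 2 interleaved tracks.
Track A: 8, 27, 64, 125, 216, 343, 512, 729, 1000, 1331 — perfect cubes starting at 2³.
Track B: 6, 13, 19, 32, 51, 83, 134, 217, 351, 568 — each term equals the sum of the previous two.
Term 21 comes from track A (its 11th entry): 1728.
The 22nd slot belongs to track A; its 12th term is 2197.
Position 23 falls in track B as its term 11, giving 919.
The 24th slot belongs to track B; its 12th term is 1487.

1728, 2197, 919, 1487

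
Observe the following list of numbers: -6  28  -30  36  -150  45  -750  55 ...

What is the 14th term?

91

The terms cycle through 2 interleaved subsequences.
Track A is -6, -30, -150, -750, which is geometric with ratio 5.
Track B is 28, 36, 45, 55, which is triangular numbers n(n+1)/2 for n = 7, 8, ….
The 14th slot belongs to track B; its 7th term is 91.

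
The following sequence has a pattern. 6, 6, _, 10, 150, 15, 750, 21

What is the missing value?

Odd-indexed and even-indexed terms follow separate rules.
Stream A: 6, ?, 150, 750. A geometric progression (common ratio 5).
Stream B: 6, 10, 15, 21. The triangular numbers T_3, T_4, ….
Filling stream A at index 2 by its rule yields 30.

30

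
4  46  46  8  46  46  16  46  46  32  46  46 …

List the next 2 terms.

Reading positions in blocks of 3 reveals the pattern ABB — 2 tracks woven together.
Track A is 4, 8, 16, 32, which is powers 2^2, 2^3, 2^4, ….
Track B is 46, 46, 46, 46, 46, 46, 46, 46, which is constant 46.
Position 13 → track A, term 5 = 64.
Term 14 comes from track B (its 9th entry): 46.

64, 46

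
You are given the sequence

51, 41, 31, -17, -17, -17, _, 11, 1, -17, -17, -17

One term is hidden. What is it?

21

Reading positions in blocks of 6 reveals the pattern AAABBB — 2 tracks woven together.
Track A: 51, 41, 31, ?, 11, 1 (arithmetic with common difference −10).
Track B: -17, -17, -17, -17, -17, -17 (constant -17).
The gap is track A's term 4; the rule gives 21.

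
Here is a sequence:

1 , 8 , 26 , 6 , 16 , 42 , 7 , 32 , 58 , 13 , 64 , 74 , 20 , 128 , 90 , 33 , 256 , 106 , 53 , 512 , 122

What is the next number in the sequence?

Taking every 3rd term gives 3 separate tracks.
Stream A: 1, 6, 7, 13, 20, 33, 53 — Fibonacci-style (each term is the sum of the two before it).
Stream B: 8, 16, 32, 64, 128, 256, 512 — successive powers of 2.
Stream C: 26, 42, 58, 74, 90, 106, 122 — adding 16 each time.
The 22nd slot belongs to stream A; its 8th term is 86.

86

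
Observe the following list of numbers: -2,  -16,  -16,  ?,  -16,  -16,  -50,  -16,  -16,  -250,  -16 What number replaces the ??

The slot pattern repeats as ABB (period 3), so there are 2 interleaved tracks.
Stream A = -2, ?, -50, -250: multiplying by 5 each time.
Stream B = -16, -16, -16, -16, -16, -16, -16: the constant sequence -16.
So the missing entry in stream A is -10.

-10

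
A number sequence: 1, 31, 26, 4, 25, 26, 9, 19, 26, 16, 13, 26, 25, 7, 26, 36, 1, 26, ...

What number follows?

Split by position mod 3: positions 1, 4, 7, … form one track, and each other residue class forms its own.
Stream A: 1, 4, 9, 16, 25, 36 (the squares 1², 2², 3², …).
Stream B: 31, 25, 19, 13, 7, 1 (subtracting 6 each time).
Stream C: 26, 26, 26, 26, 26, 26 (always 26).
Position 19 falls in stream A as its term 7, giving 49.

49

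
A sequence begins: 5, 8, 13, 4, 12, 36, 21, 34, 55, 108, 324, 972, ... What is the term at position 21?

Positions follow the repeating pattern AAABBB; grouping by letter gives 2 tracks.
Subsequence A: 5, 8, 13, 21, 34, 55. Fibonacci-style (each term is the sum of the two before it).
Subsequence B: 4, 12, 36, 108, 324, 972. Multiplying by 3 each time.
The 21st slot belongs to subsequence A; its 12th term is 987.

987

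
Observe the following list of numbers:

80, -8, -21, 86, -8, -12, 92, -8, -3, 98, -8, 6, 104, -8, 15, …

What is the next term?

110

The terms cycle through 3 interleaved subsequences.
Track A: 80, 86, 92, 98, 104 — arithmetic with common difference +6.
Track B: -8, -8, -8, -8, -8 — always -8.
Track C: -21, -12, -3, 6, 15 — adding 9 each time.
Term 16 comes from track A (its 6th entry): 110.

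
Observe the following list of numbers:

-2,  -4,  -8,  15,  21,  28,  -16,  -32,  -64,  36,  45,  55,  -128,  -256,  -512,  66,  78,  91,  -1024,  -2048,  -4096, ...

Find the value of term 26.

Positions follow the repeating pattern AAABBB; grouping by letter gives 2 tracks.
Stream A is -2, -4, -8, -16, -32, -64, -128, -256, -512, -1024, -2048, -4096, which is a geometric progression (common ratio 2).
Stream B is 15, 21, 28, 36, 45, 55, 66, 78, 91, which is triangular numbers n(n+1)/2 for n = 5, 6, ….
Position 26 falls in stream A as its term 14, giving -16384.

-16384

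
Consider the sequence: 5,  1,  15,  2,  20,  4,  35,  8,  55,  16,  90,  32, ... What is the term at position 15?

235

Taking every 2nd term gives 2 separate tracks.
Stream A: 5, 15, 20, 35, 55, 90 — Fibonacci-style (each term is the sum of the two before it).
Stream B: 1, 2, 4, 8, 16, 32 — successive powers of 2.
Term 15 comes from stream A (its 8th entry): 235.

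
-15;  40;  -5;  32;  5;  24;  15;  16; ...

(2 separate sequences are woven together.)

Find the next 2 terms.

25, 8

The terms cycle through 2 interleaved subsequences.
Subsequence A = -15, -5, 5, 15: arithmetic, step +10.
Subsequence B = 40, 32, 24, 16: arithmetic with common difference −8.
Position 9 falls in subsequence A as its term 5, giving 25.
Term 10 comes from subsequence B (its 5th entry): 8.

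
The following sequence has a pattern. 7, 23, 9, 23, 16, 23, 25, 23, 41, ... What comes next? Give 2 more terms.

23, 66

Split by position mod 2 into 2 tracks.
Subsequence A: 7, 9, 16, 25, 41 (a Fibonacci-like recurrence a_n = a_{n-1} + a_{n-2}).
Subsequence B: 23, 23, 23, 23 (always 23).
Position 10 → subsequence B, term 5 = 23.
Position 11 → subsequence A, term 6 = 66.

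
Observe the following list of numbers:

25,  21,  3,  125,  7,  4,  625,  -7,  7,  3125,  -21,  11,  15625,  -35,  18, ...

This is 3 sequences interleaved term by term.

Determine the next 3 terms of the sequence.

78125, -49, 29

Split by position mod 3: positions 1, 4, 7, … form one track, and each other residue class forms its own.
Track A: 25, 125, 625, 3125, 15625 — successive powers of 5.
Track B: 21, 7, -7, -21, -35 — linear: a_n = 35 − 14·n.
Track C: 3, 4, 7, 11, 18 — Fibonacci-style (each term is the sum of the two before it).
Position 16 falls in track A as its term 6, giving 78125.
Term 17 comes from track B (its 6th entry): -49.
Position 18 falls in track C as its term 6, giving 29.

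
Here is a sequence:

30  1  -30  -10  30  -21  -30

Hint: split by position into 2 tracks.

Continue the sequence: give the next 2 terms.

Odd-indexed and even-indexed terms follow separate rules.
Subsequence A is 30, -30, 30, -30, which is oscillating between 30 and -30.
Subsequence B is 1, -10, -21, which is linear: a_n = 12 − 11·n.
Position 8 falls in subsequence B as its term 4, giving -32.
Position 9 → subsequence A, term 5 = 30.

-32, 30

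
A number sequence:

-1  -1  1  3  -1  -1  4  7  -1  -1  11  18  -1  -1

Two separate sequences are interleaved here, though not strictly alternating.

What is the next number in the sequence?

29

The slot pattern repeats as AABB (period 4), so there are 2 interleaved tracks.
Subsequence A = -1, -1, -1, -1, -1, -1, -1, -1: constant -1.
Subsequence B = 1, 3, 4, 7, 11, 18: a Fibonacci-like recurrence a_n = a_{n-1} + a_{n-2}.
Term 15 comes from subsequence B (its 7th entry): 29.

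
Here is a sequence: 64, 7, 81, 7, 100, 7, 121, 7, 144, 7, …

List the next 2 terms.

169, 7

Split by position mod 2 into 2 tracks.
Track A is 64, 81, 100, 121, 144, which is consecutive squares n² from n = 8.
Track B is 7, 7, 7, 7, 7, which is the constant sequence 7.
The 11th slot belongs to track A; its 6th term is 169.
Term 12 comes from track B (its 6th entry): 7.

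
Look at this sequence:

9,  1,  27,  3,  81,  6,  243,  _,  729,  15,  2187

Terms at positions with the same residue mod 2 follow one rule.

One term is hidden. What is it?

10

Odd-indexed and even-indexed terms follow separate rules.
Subsequence A = 9, 27, 81, 243, 729, 2187: geometric with ratio 3.
Subsequence B = 1, 3, 6, ?, 15: triangular numbers starting at T_1.
Subsequence B's pattern makes the blank 10.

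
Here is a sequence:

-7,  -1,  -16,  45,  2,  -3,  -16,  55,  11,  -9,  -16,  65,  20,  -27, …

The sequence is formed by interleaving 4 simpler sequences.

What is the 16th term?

The terms cycle through 4 interleaved subsequences.
Track A: -7, 2, 11, 20 (adding 9 each time).
Track B: -1, -3, -9, -27 (a geometric progression (common ratio 3)).
Track C: -16, -16, -16 (constant -16).
Track D: 45, 55, 65 (adding 10 each time).
Position 16 falls in track D as its term 4, giving 75.

75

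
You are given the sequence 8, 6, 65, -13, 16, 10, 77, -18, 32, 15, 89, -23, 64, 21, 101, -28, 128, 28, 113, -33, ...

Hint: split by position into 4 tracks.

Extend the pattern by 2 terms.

256, 36

The terms cycle through 4 interleaved subsequences.
Track A is 8, 16, 32, 64, 128, which is successive powers of 2.
Track B is 6, 10, 15, 21, 28, which is triangular numbers starting at T_3.
Track C is 65, 77, 89, 101, 113, which is adding 12 each time.
Track D is -13, -18, -23, -28, -33, which is arithmetic with common difference −5.
Position 21 → track A, term 6 = 256.
Term 22 comes from track B (its 6th entry): 36.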